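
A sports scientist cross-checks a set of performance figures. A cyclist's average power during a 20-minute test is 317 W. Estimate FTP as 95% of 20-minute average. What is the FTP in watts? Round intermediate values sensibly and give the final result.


FTP = 20-min power * 0.95
= 317 * 0.95
= 301.15 W

301.15 W


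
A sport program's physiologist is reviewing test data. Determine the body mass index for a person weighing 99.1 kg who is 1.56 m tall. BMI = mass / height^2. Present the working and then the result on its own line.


BMI = mass / height^2
= 99.1 / 1.56^2
= 99.1 / 2.4336
= 40.72 kg/m^2

40.72 kg/m^2


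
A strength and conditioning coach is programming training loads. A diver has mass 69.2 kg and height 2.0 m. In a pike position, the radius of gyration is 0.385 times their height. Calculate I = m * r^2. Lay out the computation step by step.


r = 0.385 * 2.0 = 0.77 m
I = m * r^2 = 69.2 * 0.5929 = 41.029 kg*m^2

41.029 kg*m^2


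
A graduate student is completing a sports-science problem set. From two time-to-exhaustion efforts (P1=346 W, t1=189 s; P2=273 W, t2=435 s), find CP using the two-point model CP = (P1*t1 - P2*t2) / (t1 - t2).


Work in trial 1 = 65394 J
Work in trial 2 = 118755 J
Delta work = -53361 J
Delta time = -246 s
CP = -53361 / -246 = 216.91 W

216.91 W


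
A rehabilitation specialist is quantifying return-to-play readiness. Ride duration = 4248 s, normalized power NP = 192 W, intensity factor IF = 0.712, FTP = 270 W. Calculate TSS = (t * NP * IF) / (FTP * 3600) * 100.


Numerator = 4248 * 192 * 0.712 = 580718.592
Denominator = 270 * 3600 = 972000
TSS = 580718.592 / 972000 * 100
= 59.74

59.74 TSS


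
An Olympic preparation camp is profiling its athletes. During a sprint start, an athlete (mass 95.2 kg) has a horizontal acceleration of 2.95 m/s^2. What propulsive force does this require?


Propulsive force = mass * acceleration
= 95.2 kg * 2.95 m/s^2
= 280.84 N

280.84 N


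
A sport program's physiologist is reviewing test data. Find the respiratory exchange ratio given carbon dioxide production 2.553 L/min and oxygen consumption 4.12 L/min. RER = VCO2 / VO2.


VCO2 = 2.553 L/min
VO2 = 4.12 L/min
RER = 2.553 / 4.12 = 0.6197

0.6197


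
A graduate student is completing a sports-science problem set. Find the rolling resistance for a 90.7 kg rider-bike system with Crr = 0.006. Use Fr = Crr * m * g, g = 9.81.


m * g = 90.7 * 9.81 = 889.767 N
Fr = 0.006 * 889.767 = 5.339 N

5.339 N


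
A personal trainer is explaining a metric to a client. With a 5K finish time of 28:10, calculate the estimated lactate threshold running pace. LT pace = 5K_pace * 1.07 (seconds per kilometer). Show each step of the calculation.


Race duration = 1690 s for 5 km
Average pace = 1690 / 5 = 338.0 s/km
LT pace = 338.0 * 1.07
= 361.66 s/km

361.66 s/km


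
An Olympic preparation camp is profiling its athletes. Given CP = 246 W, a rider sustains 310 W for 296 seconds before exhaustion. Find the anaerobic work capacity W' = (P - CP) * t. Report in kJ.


Excess power = 310 - 246 = 64 W
Work above CP = 64 * 296 = 18944 J
W' = 18.944 kJ

18.944 kJ


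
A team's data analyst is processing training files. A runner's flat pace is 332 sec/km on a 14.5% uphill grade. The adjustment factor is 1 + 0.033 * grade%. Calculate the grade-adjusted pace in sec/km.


Factor = 1 + 0.033 * 14.5 = 1.4785
Adjusted pace = 332 * 1.4785
= 490.86 sec/km

490.86 s/km


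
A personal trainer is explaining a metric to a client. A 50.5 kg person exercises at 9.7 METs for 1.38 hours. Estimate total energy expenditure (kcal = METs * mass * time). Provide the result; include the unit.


Energy = METs * mass(kg) * time(h)
= 9.7 * 50.5 * 1.38
= 675.99 kcal

675.99 kcal


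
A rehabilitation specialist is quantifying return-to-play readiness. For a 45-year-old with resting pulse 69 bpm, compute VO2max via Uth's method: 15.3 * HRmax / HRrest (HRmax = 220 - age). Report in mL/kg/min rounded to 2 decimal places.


Step 1: HRmax = 220 - 45 = 175 bpm
Step 2: Ratio = 175 / 69 = 2.5362
Step 3: VO2max = 15.3 * 2.5362 = 38.8 mL/kg/min

38.8 mL/kg/min


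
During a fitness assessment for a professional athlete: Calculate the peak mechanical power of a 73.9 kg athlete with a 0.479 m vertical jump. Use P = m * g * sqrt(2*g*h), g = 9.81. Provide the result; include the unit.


First, sqrt(2gh) = sqrt(2 * 9.81 * 0.479)
= sqrt(9.39798) = 3.065612 m/s
Power = 73.9 * 9.81 * 3.065612 = 2222.44 W

2222.44 W


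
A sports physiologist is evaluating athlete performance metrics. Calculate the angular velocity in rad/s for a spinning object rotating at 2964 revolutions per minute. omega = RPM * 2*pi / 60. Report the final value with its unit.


omega = RPM * 2*pi / 60
= 2964 * 6.28318531 / 60
= 310.389 rad/s

310.389 rad/s


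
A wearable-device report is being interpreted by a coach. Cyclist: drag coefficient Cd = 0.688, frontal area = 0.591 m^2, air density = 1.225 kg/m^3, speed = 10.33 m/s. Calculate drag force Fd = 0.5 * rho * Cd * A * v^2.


v^2 = 10.33^2 = 106.7089
Fd = 0.5 * 1.225 * 0.688 * 0.591 * 106.7089
= 26.576 N

26.576 N


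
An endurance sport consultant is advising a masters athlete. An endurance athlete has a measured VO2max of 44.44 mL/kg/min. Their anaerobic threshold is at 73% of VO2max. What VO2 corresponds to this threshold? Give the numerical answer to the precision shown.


Anaerobic threshold VO2 = VO2max * 73%
= 44.44 * 0.73
= 32.44 mL/kg/min

32.44 mL/kg/min


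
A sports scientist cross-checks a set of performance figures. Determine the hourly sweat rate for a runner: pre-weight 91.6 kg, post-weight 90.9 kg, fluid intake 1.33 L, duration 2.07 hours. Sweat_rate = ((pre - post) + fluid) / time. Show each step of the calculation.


Mass lost = 91.6 - 90.9 = 0.7 kg
Add fluid consumed: 0.7 + 1.33 = 2.03 L total sweat
Sweat rate = 2.03 / 2.07 = 0.981 L/h

0.981 L/h


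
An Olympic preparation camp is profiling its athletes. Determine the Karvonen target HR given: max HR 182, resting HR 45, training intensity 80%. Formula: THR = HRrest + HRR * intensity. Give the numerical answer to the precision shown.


HRR = HRmax - HRrest = 182 - 45 = 137
THR = 45 + 137 * 0.8
= 154.6 bpm

154.6 bpm


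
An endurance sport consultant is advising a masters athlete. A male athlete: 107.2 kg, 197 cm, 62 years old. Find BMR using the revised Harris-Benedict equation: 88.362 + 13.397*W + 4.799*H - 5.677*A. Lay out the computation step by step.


Intercept = 88.362
Weight contribution = 13.397 * 107.2 = 1436.1584
Height contribution = 4.799 * 197 = 945.403
Age contribution = 5.677 * 62 = 351.974
BMR = 88.362 + 1436.1584 + 945.403 - 351.974
= 2117.95 kcal/day

2117.95 kcal/day


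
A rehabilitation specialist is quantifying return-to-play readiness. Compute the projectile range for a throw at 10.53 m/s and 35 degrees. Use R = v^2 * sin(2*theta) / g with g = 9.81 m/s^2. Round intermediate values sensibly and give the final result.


Two times the angle = 70 degrees
sin(70) = 0.939693
R = 110.8809 * 0.939693 / 9.81 = 10.621 m

10.621 m


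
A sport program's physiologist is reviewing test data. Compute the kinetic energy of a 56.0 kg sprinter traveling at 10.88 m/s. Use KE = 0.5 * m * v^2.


Velocity squared = 118.3744
KE = 0.5 * 56.0 * 118.3744 = 3314.48 J

3314.48 J


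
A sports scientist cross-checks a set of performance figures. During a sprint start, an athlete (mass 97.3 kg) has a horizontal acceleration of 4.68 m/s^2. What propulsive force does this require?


Propulsive force = mass * acceleration
= 97.3 kg * 4.68 m/s^2
= 455.36 N

455.36 N


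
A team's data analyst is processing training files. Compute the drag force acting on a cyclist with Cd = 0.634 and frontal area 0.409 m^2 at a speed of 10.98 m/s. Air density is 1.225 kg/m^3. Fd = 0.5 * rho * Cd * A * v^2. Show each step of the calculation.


Step 1: v^2 = 120.5604
Step 2: Fd = 0.5 * 1.225 * 0.634 * 0.409 * 120.5604
= 19.148 N

19.148 N


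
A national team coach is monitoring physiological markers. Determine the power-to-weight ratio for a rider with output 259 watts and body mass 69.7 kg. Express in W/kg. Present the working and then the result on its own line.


P/W = 259 / 69.7 = 3.716 W/kg

3.716 W/kg


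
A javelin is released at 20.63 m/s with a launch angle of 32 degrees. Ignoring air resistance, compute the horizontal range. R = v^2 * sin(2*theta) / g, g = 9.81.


Launch speed squared = 425.5969
sin(2 * 32 deg) = 0.898794
Range = 425.5969 * 0.898794 / 9.81
= 38.993 m

38.993 m


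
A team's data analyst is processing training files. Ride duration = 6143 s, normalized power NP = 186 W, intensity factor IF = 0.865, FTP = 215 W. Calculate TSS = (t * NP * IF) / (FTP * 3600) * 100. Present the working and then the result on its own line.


Numerator = 6143 * 186 * 0.865 = 988347.27
Denominator = 215 * 3600 = 774000
TSS = 988347.27 / 774000 * 100
= 127.69

127.69 TSS


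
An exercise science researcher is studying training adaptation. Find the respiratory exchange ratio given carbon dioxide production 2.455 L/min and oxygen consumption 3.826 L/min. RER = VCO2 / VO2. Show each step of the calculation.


VCO2 = 2.455 L/min
VO2 = 3.826 L/min
RER = 2.455 / 3.826 = 0.6417

0.6417


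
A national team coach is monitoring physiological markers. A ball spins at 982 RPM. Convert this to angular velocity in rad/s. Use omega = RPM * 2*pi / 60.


omega = 982 * 2 * pi / 60
= 982 * 6.28318531 / 60
= 6170.088 / 60
= 102.835 rad/s

102.835 rad/s


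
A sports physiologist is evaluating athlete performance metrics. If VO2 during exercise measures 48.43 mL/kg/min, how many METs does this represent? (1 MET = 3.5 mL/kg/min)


METs = VO2 / 3.5 = 48.43 / 3.5 = 13.84

13.84 METs


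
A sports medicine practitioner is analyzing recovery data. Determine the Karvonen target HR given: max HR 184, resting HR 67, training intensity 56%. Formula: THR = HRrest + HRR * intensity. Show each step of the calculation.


HRR = HRmax - HRrest = 184 - 67 = 117
THR = 67 + 117 * 0.56
= 132.52 bpm

132.52 bpm


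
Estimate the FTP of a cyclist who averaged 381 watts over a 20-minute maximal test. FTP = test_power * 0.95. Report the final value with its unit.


FTP = 381 * 0.95 = 361.95 W

361.95 W


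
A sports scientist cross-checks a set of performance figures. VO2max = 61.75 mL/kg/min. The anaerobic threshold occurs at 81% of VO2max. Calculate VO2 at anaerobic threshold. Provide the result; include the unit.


AT fraction = 81 / 100 = 0.81
AT VO2 = 61.75 * 0.81
= 50.02 mL/kg/min

50.02 mL/kg/min


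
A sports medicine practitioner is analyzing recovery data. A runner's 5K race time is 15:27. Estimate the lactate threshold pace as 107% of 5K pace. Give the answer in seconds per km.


Total race time = 15*60 + 27 = 927 seconds
5K pace = 927 / 5 = 185.4 sec/km
LT pace = 185.4 * 1.07 = 198.38 sec/km

198.38 s/km


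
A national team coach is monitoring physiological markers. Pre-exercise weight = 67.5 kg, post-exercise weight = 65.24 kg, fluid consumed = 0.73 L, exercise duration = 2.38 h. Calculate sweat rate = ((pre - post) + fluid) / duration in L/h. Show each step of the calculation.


Weight loss = 67.5 - 65.24 = 2.26 kg (approx L)
Total sweat = 2.26 + 0.73 = 2.99 L
Sweat rate = 2.99 / 2.38 = 1.256 L/h

1.256 L/h


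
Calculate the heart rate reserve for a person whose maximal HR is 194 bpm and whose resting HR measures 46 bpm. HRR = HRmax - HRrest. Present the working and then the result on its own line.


HRmax = 194 bpm
HRrest = 46 bpm
HRR = 194 - 46 = 148 bpm

148 bpm


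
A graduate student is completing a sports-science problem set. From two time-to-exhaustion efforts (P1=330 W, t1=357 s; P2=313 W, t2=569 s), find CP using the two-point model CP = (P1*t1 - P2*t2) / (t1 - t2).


Work in trial 1 = 117810 J
Work in trial 2 = 178097 J
Delta work = -60287 J
Delta time = -212 s
CP = -60287 / -212 = 284.37 W

284.37 W


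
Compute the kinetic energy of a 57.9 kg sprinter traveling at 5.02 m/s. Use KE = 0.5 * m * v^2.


Velocity squared = 25.2004
KE = 0.5 * 57.9 * 25.2004 = 729.55 J

729.55 J


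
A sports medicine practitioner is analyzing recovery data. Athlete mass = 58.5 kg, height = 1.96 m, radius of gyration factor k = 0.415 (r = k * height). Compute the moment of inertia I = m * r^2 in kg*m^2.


r = k * height = 0.415 * 1.96 = 0.8134 m
r^2 = 0.8134^2 = 0.66162
I = 58.5 * 0.66162 = 38.705 kg*m^2

38.705 kg*m^2


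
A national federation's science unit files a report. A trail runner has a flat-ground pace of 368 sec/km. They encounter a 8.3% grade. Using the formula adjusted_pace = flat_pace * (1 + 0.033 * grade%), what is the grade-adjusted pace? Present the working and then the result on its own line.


Grade factor = 1 + 0.033 * 8.3 = 1.2739
Adjusted = 368 * 1.2739 = 468.8 sec/km

468.8 s/km


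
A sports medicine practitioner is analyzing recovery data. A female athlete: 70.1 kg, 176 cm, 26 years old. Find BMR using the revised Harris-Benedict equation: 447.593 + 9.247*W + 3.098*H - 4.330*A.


Intercept = 447.593
Weight contribution = 9.247 * 70.1 = 648.2147
Height contribution = 3.098 * 176 = 545.248
Age contribution = 4.33 * 26 = 112.58
BMR = 447.593 + 648.2147 + 545.248 - 112.58
= 1528.48 kcal/day

1528.48 kcal/day


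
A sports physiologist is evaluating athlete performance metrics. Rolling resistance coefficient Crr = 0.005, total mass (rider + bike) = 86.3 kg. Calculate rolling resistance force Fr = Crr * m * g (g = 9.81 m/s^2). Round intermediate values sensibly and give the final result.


Fr = Crr * m * g
= 0.005 * 86.3 * 9.81
= 4.233 N

4.233 N


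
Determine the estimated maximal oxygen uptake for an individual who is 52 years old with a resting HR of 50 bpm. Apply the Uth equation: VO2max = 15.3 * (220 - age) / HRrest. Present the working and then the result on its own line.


HRmax = 220 - 52 = 168
VO2max = 15.3 * (168 / 50)
= 15.3 * 3.36
= 51.41 mL/kg/min

51.41 mL/kg/min


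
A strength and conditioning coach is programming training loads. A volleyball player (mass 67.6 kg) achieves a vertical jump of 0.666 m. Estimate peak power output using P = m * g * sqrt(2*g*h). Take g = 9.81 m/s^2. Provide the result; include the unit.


2 * g * h = 2 * 9.81 * 0.666 = 13.06692
sqrt(13.06692) = 3.614819 m/s
P = 67.6 * 9.81 * 3.614819 = 2397.19 W

2397.19 W


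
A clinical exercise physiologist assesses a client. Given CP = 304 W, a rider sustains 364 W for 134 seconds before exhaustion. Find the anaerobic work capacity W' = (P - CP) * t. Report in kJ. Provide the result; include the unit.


Excess power = 364 - 304 = 60 W
Work above CP = 60 * 134 = 8040 J
W' = 8.04 kJ

8.04 kJ


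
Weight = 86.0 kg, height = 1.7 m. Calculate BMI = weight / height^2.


height^2 = 1.7^2 = 2.89
BMI = 86.0 / 2.89 = 29.76 kg/m^2

29.76 kg/m^2


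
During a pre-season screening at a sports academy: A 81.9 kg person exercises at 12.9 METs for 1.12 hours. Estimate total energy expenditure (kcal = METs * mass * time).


Energy = METs * mass(kg) * time(h)
= 12.9 * 81.9 * 1.12
= 1183.29 kcal

1183.29 kcal


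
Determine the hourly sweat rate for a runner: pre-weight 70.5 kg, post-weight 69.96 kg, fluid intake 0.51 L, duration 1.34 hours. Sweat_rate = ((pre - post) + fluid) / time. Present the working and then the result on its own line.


Mass lost = 70.5 - 69.96 = 0.54 kg
Add fluid consumed: 0.54 + 0.51 = 1.05 L total sweat
Sweat rate = 1.05 / 1.34 = 0.784 L/h

0.784 L/h


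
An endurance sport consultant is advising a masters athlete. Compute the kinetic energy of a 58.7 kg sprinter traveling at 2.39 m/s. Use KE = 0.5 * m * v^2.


Velocity squared = 5.7121
KE = 0.5 * 58.7 * 5.7121 = 167.65 J

167.65 J


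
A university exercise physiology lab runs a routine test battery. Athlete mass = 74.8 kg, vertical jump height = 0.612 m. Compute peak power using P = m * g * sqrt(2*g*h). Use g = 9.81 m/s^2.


sqrt(2 * 9.81 * 0.612) = sqrt(12.00744) = 3.465175 m/s
P = 74.8 * 9.81 * 3.465175
= 2542.7 W

2542.7 W


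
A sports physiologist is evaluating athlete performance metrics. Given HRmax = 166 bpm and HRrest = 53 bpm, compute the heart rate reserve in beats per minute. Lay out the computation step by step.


Heart rate reserve = maximum HR minus resting HR
HRR = 166 - 53 = 113 bpm

113 bpm


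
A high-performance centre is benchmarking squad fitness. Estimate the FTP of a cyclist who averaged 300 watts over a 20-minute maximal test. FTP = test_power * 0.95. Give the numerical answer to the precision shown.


FTP = 300 * 0.95 = 285.0 W

285.0 W


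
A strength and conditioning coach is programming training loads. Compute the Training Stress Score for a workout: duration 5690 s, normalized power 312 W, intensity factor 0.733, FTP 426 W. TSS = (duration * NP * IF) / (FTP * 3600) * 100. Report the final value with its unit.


Product = 5690 * 312 * 0.733 = 1301280.24
Base = 426 * 3600 = 1533600
TSS = 1301280.24 / 1533600 * 100 = 84.85

84.85 TSS


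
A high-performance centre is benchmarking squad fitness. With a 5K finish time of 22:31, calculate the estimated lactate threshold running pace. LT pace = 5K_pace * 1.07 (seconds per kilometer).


Race duration = 1351 s for 5 km
Average pace = 1351 / 5 = 270.2 s/km
LT pace = 270.2 * 1.07
= 289.11 s/km

289.11 s/km


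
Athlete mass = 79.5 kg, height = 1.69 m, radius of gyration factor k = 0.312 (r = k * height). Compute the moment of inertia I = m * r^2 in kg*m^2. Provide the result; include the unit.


r = k * height = 0.312 * 1.69 = 0.52728 m
r^2 = 0.52728^2 = 0.278024
I = 79.5 * 0.278024 = 22.103 kg*m^2

22.103 kg*m^2


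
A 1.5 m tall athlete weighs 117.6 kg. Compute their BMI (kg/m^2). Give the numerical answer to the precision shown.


height^2 = 2.25 m^2
BMI = 117.6 / 2.25 = 52.27 kg/m^2

52.27 kg/m^2


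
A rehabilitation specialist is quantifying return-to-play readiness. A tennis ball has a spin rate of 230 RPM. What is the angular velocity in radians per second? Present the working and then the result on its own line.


Convert RPM to rad/s: multiply by 2*pi and divide by 60
omega = 230 * 2 * pi / 60
= 24.086 rad/s

24.086 rad/s


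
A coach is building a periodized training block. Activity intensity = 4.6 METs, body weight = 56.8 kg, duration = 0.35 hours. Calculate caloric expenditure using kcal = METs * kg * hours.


kcal = 4.6 * 56.8 * 0.35
= 261.28 * 0.35
= 91.45 kcal

91.45 kcal


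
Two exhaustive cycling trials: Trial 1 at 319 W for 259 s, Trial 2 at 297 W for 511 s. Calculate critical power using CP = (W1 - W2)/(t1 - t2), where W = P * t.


W1 = 319 * 259 = 82621 J
W2 = 297 * 511 = 151767 J
CP = (82621 - 151767) / (259 - 511)
= -69146 / -252
= 274.39 W

274.39 W


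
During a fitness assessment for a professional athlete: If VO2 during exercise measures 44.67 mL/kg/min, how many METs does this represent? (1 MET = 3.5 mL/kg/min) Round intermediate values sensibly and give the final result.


METs = VO2 / 3.5 = 44.67 / 3.5 = 12.76

12.76 METs


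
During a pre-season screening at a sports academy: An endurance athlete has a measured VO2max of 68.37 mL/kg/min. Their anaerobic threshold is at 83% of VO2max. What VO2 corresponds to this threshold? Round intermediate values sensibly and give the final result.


Anaerobic threshold VO2 = VO2max * 83%
= 68.37 * 0.83
= 56.75 mL/kg/min

56.75 mL/kg/min


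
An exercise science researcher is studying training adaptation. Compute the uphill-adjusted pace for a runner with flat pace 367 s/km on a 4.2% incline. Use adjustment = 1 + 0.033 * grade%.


Adjustment factor = 1 + 0.033 * 4.2 = 1.1386
Grade-adjusted pace = 367 * 1.1386 = 417.87 s/km

417.87 s/km


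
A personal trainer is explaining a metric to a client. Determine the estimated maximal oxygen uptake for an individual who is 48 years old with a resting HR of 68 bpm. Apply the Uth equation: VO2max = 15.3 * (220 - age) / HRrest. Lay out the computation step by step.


HRmax = 220 - 48 = 172
VO2max = 15.3 * (172 / 68)
= 15.3 * 2.5294
= 38.7 mL/kg/min

38.7 mL/kg/min


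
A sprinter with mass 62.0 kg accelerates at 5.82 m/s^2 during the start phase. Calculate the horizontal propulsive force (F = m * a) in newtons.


F = m * a
= 62.0 * 5.82
= 360.84 N

360.84 N


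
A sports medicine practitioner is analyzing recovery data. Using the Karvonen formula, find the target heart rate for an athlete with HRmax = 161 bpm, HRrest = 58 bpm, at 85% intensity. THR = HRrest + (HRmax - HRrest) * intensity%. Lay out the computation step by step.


HRR = 161 - 58 = 103
THR = 58 + 103 * 0.85
= 58 + 87.55
= 145.55 bpm

145.55 bpm


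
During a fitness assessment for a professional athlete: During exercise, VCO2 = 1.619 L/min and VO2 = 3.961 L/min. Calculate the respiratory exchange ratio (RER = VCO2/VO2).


RER = VCO2 / VO2
= 1.619 / 3.961
= 0.4087

0.4087


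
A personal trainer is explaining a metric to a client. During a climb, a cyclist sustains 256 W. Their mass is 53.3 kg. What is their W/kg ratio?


Power-to-weight = 256 W / 53.3 kg
= 4.803 W/kg

4.803 W/kg


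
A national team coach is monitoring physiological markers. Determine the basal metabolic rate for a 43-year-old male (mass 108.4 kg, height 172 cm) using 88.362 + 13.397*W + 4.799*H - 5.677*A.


BMR = 88.362 + 13.397*108.4 + 4.799*172 - 5.677*43
= 2121.91 kcal/day

2121.91 kcal/day


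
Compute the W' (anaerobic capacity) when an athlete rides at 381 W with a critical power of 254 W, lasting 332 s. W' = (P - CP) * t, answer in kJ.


Above-CP power = 127 W
Duration = 332 s
W' = 127 * 332 = 42164 J
Convert: 42164 / 1000 = 42.164 kJ

42.164 kJ


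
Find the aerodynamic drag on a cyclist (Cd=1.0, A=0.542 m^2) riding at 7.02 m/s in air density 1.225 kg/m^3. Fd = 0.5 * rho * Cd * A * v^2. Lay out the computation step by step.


Fd = 0.5 * 1.225 * 1.0 * 0.542 * 7.02^2
= 0.5 * 1.225 * 1.0 * 0.542 * 49.2804
= 16.36 N

16.36 N


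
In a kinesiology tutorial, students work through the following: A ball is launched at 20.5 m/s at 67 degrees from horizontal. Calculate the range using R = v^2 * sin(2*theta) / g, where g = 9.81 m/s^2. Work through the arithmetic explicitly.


sin(2 * 67) = sin(134) = 0.71934
v^2 = 20.5^2 = 420.25
R = 420.25 * 0.71934 / 9.81
= 30.816 m

30.816 m


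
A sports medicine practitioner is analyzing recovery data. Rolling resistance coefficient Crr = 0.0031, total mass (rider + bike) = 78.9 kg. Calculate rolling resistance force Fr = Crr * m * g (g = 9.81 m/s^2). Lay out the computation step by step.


Fr = Crr * m * g
= 0.0031 * 78.9 * 9.81
= 2.399 N

2.399 N


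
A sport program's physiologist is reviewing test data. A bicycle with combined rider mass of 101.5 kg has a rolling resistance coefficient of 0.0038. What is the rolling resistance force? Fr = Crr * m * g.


Fr = 0.0038 * 101.5 * 9.81
= 0.3857 * 9.81
= 3.784 N

3.784 N


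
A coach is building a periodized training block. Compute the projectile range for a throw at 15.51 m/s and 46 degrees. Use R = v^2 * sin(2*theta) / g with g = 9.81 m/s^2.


Two times the angle = 92 degrees
sin(92) = 0.999391
R = 240.5601 * 0.999391 / 9.81 = 24.507 m

24.507 m


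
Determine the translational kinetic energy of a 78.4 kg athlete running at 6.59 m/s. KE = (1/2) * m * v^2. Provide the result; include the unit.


KE = 0.5 * m * v^2
= 0.5 * 78.4 * 6.59^2
= 0.5 * 78.4 * 43.4281
= 1702.38 J

1702.38 J


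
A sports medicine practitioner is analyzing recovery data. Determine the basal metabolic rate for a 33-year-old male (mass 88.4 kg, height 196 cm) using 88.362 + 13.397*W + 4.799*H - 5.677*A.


BMR = 88.362 + 13.397*88.4 + 4.799*196 - 5.677*33
= 2025.92 kcal/day

2025.92 kcal/day


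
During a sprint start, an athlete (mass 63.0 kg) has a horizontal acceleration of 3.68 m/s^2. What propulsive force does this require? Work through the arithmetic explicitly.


Propulsive force = mass * acceleration
= 63.0 kg * 3.68 m/s^2
= 231.84 N

231.84 N


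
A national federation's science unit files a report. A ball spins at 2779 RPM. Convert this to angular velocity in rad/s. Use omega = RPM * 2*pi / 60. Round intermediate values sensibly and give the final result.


omega = 2779 * 2 * pi / 60
= 2779 * 6.28318531 / 60
= 17460.972 / 60
= 291.016 rad/s

291.016 rad/s


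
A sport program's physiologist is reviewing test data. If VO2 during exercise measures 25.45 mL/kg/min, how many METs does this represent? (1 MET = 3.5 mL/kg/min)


METs = VO2 / 3.5 = 25.45 / 3.5 = 7.27

7.27 METs


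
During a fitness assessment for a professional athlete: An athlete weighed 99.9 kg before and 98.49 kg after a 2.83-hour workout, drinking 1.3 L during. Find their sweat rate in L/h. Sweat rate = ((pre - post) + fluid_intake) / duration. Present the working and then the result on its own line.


Body mass change = 1.41 kg
Total sweat loss = 1.41 + 1.3 = 2.71 L
Rate = 2.71 / 2.83 = 0.958 L/h

0.958 L/h


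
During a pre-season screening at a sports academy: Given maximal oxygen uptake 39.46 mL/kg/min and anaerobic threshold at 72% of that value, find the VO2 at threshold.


Percentage as decimal = 0.72
VO2 at AT = 39.46 * 0.72 = 28.41 mL/kg/min

28.41 mL/kg/min


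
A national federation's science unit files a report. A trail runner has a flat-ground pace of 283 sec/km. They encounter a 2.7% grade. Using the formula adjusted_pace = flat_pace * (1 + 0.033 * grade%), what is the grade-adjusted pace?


Grade factor = 1 + 0.033 * 2.7 = 1.0891
Adjusted = 283 * 1.0891 = 308.22 sec/km

308.22 s/km


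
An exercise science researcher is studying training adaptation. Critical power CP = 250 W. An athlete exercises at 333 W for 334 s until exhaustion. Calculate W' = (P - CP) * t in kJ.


P - CP = 333 - 250 = 83 W
W' = 83 * 334 = 27722 J
= 27722 / 1000 = 27.722 kJ

27.722 kJ


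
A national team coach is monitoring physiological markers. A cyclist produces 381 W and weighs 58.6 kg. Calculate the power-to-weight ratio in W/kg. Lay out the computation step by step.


P/W = power / mass
= 381 / 58.6
= 6.502 W/kg

6.502 W/kg


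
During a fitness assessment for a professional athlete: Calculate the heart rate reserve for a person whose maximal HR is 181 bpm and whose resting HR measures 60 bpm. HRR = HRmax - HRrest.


HRmax = 181 bpm
HRrest = 60 bpm
HRR = 181 - 60 = 121 bpm

121 bpm


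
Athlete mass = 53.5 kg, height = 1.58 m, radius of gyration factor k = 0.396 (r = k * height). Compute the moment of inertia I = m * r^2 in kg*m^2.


r = k * height = 0.396 * 1.58 = 0.62568 m
r^2 = 0.62568^2 = 0.391475
I = 53.5 * 0.391475 = 20.944 kg*m^2

20.944 kg*m^2


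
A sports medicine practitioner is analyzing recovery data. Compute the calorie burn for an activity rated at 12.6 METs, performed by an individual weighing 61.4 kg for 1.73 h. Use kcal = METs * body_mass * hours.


Product of METs and mass = 12.6 * 61.4 = 773.64
Total kcal = 773.64 * 1.73 = 1338.4 kcal

1338.4 kcal


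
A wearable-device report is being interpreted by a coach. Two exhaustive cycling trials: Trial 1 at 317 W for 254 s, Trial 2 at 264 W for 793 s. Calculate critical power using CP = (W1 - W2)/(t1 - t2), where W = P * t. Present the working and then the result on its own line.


W1 = 317 * 254 = 80518 J
W2 = 264 * 793 = 209352 J
CP = (80518 - 209352) / (254 - 793)
= -128834 / -539
= 239.02 W

239.02 W


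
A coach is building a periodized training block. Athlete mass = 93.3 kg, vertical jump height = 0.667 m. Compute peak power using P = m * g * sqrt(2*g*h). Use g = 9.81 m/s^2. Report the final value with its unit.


sqrt(2 * 9.81 * 0.667) = sqrt(13.08654) = 3.617532 m/s
P = 93.3 * 9.81 * 3.617532
= 3311.03 W

3311.03 W


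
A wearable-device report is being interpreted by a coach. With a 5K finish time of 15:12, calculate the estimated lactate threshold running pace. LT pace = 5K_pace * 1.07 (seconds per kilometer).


Race duration = 912 s for 5 km
Average pace = 912 / 5 = 182.4 s/km
LT pace = 182.4 * 1.07
= 195.17 s/km

195.17 s/km


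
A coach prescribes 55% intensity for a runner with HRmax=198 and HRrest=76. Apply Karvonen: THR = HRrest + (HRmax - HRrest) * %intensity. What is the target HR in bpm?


Heart rate reserve = 198 - 76 = 122
Intensity fraction = 55 / 100 = 0.55
THR = 76 + 122 * 0.55 = 143.1 bpm

143.1 bpm


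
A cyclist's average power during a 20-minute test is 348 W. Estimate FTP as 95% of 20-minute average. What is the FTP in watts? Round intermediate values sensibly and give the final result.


FTP = 20-min power * 0.95
= 348 * 0.95
= 330.6 W

330.6 W


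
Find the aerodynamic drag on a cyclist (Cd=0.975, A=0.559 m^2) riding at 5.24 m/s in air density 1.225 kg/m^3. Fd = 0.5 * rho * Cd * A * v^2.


Fd = 0.5 * 1.225 * 0.975 * 0.559 * 5.24^2
= 0.5 * 1.225 * 0.975 * 0.559 * 27.4576
= 9.166 N

9.166 N


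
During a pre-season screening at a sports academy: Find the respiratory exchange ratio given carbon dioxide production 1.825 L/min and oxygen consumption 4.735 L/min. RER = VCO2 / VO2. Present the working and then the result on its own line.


VCO2 = 1.825 L/min
VO2 = 4.735 L/min
RER = 1.825 / 4.735 = 0.3854

0.3854


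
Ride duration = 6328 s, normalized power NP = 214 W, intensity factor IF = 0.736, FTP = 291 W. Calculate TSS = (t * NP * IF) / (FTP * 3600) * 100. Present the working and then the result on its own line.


Numerator = 6328 * 214 * 0.736 = 996685.312
Denominator = 291 * 3600 = 1047600
TSS = 996685.312 / 1047600 * 100
= 95.14

95.14 TSS


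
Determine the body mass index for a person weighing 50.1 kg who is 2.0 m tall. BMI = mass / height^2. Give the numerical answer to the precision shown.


BMI = mass / height^2
= 50.1 / 2.0^2
= 50.1 / 4.0
= 12.53 kg/m^2

12.53 kg/m^2


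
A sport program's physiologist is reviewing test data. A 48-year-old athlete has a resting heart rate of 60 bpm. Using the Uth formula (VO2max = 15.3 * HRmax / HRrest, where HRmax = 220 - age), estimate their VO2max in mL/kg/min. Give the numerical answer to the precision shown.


HRmax = 220 - 48 = 172 bpm
Ratio = HRmax / HRrest = 172 / 60 = 2.8667
VO2max = 15.3 * 2.8667 = 43.86 mL/kg/min

43.86 mL/kg/min


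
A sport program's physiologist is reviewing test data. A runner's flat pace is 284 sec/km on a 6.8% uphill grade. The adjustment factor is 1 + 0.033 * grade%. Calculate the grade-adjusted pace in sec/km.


Factor = 1 + 0.033 * 6.8 = 1.2244
Adjusted pace = 284 * 1.2244
= 347.73 sec/km

347.73 s/km


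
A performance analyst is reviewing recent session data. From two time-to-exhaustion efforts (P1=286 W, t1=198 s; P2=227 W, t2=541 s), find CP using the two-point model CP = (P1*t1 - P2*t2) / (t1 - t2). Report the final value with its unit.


Work in trial 1 = 56628 J
Work in trial 2 = 122807 J
Delta work = -66179 J
Delta time = -343 s
CP = -66179 / -343 = 192.94 W

192.94 W


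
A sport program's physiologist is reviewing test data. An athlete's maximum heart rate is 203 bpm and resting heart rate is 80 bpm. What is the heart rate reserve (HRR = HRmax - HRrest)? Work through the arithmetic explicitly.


HRR = HRmax - HRrest
= 203 - 80
= 123 bpm

123 bpm


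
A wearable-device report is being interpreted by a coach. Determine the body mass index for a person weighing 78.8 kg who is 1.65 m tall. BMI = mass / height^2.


BMI = mass / height^2
= 78.8 / 1.65^2
= 78.8 / 2.7225
= 28.94 kg/m^2

28.94 kg/m^2


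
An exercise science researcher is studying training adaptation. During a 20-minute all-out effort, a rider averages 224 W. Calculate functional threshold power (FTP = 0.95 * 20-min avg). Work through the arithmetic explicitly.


FTP = 0.95 * 224
= 212.8 W

212.8 W


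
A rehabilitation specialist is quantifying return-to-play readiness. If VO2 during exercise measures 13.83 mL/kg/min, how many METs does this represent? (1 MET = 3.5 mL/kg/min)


METs = VO2 / 3.5 = 13.83 / 3.5 = 3.95

3.95 METs


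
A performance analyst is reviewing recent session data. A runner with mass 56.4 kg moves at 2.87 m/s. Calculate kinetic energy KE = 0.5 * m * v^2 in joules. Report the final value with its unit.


v^2 = 2.87^2 = 8.2369
KE = 0.5 * 56.4 * 8.2369
= 232.28 J

232.28 J


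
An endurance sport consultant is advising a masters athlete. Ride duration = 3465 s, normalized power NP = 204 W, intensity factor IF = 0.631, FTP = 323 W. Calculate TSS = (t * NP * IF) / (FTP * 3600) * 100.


Numerator = 3465 * 204 * 0.631 = 446028.66
Denominator = 323 * 3600 = 1162800
TSS = 446028.66 / 1162800 * 100
= 38.36

38.36 TSS


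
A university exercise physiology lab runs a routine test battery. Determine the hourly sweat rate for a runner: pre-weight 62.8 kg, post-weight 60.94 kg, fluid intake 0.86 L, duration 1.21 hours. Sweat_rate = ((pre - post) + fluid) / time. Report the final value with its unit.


Mass lost = 62.8 - 60.94 = 1.86 kg
Add fluid consumed: 1.86 + 0.86 = 2.72 L total sweat
Sweat rate = 2.72 / 1.21 = 2.248 L/h

2.248 L/h


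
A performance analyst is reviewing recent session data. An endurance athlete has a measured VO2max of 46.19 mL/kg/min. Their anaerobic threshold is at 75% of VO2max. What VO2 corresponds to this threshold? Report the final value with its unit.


Anaerobic threshold VO2 = VO2max * 75%
= 46.19 * 0.75
= 34.64 mL/kg/min

34.64 mL/kg/min


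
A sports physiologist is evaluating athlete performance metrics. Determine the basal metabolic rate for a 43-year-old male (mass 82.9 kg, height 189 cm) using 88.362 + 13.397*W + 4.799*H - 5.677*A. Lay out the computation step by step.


BMR = 88.362 + 13.397*82.9 + 4.799*189 - 5.677*43
= 1861.87 kcal/day

1861.87 kcal/day


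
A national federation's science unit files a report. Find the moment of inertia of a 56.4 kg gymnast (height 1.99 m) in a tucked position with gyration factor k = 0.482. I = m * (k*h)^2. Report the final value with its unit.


Radius of gyration = 0.482 * 1.99 = 0.95918 m
I = 56.4 * 0.95918^2
= 56.4 * 0.920026
= 51.889 kg*m^2

51.889 kg*m^2


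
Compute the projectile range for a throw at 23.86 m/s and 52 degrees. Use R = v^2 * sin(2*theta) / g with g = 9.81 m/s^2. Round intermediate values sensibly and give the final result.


Two times the angle = 104 degrees
sin(104) = 0.970296
R = 569.2996 * 0.970296 / 9.81 = 56.309 m

56.309 m


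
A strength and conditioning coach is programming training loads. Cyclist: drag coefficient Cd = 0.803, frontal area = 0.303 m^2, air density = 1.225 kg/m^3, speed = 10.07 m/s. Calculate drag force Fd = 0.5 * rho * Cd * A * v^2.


v^2 = 10.07^2 = 101.4049
Fd = 0.5 * 1.225 * 0.803 * 0.303 * 101.4049
= 15.112 N

15.112 N


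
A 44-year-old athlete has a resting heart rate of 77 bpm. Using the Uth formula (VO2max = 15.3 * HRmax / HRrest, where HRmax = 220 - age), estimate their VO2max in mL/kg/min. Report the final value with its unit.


HRmax = 220 - 44 = 176 bpm
Ratio = HRmax / HRrest = 176 / 77 = 2.2857
VO2max = 15.3 * 2.2857 = 34.97 mL/kg/min

34.97 mL/kg/min


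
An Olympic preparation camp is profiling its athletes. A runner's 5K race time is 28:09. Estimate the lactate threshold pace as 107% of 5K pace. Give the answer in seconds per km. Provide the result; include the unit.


Total race time = 28*60 + 9 = 1689 seconds
5K pace = 1689 / 5 = 337.8 sec/km
LT pace = 337.8 * 1.07 = 361.45 sec/km

361.45 s/km


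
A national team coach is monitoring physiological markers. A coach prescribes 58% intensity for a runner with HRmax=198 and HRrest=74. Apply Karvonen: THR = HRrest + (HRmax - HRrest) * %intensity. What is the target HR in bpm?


Heart rate reserve = 198 - 74 = 124
Intensity fraction = 58 / 100 = 0.58
THR = 74 + 124 * 0.58 = 145.92 bpm

145.92 bpm


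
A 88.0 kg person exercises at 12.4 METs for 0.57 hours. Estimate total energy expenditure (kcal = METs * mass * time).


Energy = METs * mass(kg) * time(h)
= 12.4 * 88.0 * 0.57
= 621.98 kcal

621.98 kcal


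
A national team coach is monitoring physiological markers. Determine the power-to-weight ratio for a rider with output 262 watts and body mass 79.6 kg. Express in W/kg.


P/W = 262 / 79.6 = 3.291 W/kg

3.291 W/kg


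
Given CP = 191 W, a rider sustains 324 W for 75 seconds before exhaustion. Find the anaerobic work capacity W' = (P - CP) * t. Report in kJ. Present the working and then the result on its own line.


Excess power = 324 - 191 = 133 W
Work above CP = 133 * 75 = 9975 J
W' = 9.975 kJ

9.975 kJ


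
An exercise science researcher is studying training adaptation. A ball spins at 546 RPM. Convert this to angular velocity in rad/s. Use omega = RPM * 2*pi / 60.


omega = 546 * 2 * pi / 60
= 546 * 6.28318531 / 60
= 3430.619 / 60
= 57.177 rad/s

57.177 rad/s


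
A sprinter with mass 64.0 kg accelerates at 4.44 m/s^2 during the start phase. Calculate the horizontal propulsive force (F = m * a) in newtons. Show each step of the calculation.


F = m * a
= 64.0 * 4.44
= 284.16 N

284.16 N


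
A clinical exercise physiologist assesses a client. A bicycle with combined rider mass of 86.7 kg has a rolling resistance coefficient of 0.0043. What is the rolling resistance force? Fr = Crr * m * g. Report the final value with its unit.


Fr = 0.0043 * 86.7 * 9.81
= 0.37281 * 9.81
= 3.657 N

3.657 N


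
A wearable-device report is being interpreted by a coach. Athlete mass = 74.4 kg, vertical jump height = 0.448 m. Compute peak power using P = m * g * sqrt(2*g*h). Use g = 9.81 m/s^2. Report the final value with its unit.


sqrt(2 * 9.81 * 0.448) = sqrt(8.78976) = 2.964753 m/s
P = 74.4 * 9.81 * 2.964753
= 2163.87 W

2163.87 W


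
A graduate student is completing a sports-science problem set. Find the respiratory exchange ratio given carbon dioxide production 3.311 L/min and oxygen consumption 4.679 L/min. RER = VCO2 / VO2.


VCO2 = 3.311 L/min
VO2 = 4.679 L/min
RER = 3.311 / 4.679 = 0.7076

0.7076


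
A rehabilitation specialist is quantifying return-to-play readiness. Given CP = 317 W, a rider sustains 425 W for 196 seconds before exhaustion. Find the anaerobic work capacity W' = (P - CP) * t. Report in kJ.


Excess power = 425 - 317 = 108 W
Work above CP = 108 * 196 = 21168 J
W' = 21.168 kJ

21.168 kJ


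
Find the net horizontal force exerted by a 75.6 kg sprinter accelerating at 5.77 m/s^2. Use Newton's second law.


Newton's second law: F = m * a
F = 75.6 * 5.77 = 436.21 N

436.21 N


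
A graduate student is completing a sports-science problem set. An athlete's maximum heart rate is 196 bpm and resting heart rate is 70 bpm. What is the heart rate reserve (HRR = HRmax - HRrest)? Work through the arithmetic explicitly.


HRR = HRmax - HRrest
= 196 - 70
= 126 bpm

126 bpm


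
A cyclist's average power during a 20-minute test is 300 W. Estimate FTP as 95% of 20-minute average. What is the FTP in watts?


FTP = 20-min power * 0.95
= 300 * 0.95
= 285.0 W

285.0 W


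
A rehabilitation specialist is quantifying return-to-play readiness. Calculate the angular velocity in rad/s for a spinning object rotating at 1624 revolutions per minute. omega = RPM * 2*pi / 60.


omega = RPM * 2*pi / 60
= 1624 * 6.28318531 / 60
= 170.065 rad/s

170.065 rad/s


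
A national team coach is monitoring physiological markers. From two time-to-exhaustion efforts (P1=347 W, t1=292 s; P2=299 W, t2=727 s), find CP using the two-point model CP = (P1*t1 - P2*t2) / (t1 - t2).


Work in trial 1 = 101324 J
Work in trial 2 = 217373 J
Delta work = -116049 J
Delta time = -435 s
CP = -116049 / -435 = 266.78 W

266.78 W


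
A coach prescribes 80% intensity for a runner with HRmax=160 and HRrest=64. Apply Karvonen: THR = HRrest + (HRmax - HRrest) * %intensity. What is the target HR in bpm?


Heart rate reserve = 160 - 64 = 96
Intensity fraction = 80 / 100 = 0.8
THR = 64 + 96 * 0.8 = 140.8 bpm

140.8 bpm
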